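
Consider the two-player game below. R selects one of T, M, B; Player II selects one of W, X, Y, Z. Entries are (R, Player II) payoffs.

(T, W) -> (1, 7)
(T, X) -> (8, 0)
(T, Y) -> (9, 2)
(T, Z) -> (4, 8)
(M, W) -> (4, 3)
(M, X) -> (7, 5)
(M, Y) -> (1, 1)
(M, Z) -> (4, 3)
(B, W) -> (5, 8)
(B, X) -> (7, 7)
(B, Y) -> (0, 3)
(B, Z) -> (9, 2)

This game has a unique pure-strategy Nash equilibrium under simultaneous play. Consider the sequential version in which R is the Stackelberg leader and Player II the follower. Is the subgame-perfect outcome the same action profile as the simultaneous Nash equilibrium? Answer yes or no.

no

Solve by backward induction (R leads).
- T → Player II plays Z (best of 7, 0, 2, 8); R gets 4.
- M → Player II plays X (best of 3, 5, 1, 3); R gets 7.
- B → Player II plays W (best of 8, 7, 3, 2); R gets 5.
R's induced payoffs are 4, 7, 5, so R commits to M. Subgame-perfect outcome: (M, X) with payoffs (7, 5).
For the simultaneous game, intersect best replies.
R's best replies: W→B; X→T; Y→T; Z→B.
Player II's best replies: T→Z; M→X; B→W.
Only (B, W) has each player best-responding; Nash payoffs (5, 8).
Sequential outcome (M, X) differs from the Nash profile (B, W).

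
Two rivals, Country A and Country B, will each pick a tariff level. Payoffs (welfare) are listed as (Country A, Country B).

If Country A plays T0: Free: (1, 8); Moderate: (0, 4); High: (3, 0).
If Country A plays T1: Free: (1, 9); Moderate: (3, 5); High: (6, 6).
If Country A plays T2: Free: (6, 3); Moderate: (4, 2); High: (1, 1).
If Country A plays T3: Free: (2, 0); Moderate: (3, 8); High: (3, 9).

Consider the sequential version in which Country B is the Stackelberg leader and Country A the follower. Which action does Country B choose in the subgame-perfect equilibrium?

Work backward from Country A's decision.
- Free: BR = T2, leader payoff 3.
- Moderate: BR = T2, leader payoff 2.
- High: BR = T1, leader payoff 6.
Maximizing over 3, 2, 6, Country B chooses High. Subgame-perfect outcome: (T1, High) with payoffs (6, 6).

High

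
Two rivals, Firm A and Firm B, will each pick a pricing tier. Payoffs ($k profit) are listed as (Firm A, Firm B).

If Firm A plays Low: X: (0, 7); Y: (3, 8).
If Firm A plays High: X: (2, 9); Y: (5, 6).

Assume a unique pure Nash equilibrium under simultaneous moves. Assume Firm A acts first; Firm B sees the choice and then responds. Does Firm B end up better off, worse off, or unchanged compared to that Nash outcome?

worse off

Firm B best-responds to each possible Firm A move:
- Low: BR = Y, leader payoff 3.
- High: BR = X, leader payoff 2.
Among 3, 2, the best is 3 at Low. Subgame-perfect outcome: (Low, Y) with payoffs (3, 8).
Now find the simultaneous Nash equilibrium.
Firm A's best replies: X→High; Y→High.
Firm B's best replies: Low→Y; High→X.
Only (High, X) has each player best-responding; Nash payoffs (2, 9).
Firm B earns 8 sequentially versus 9 at the Nash outcome: worse off.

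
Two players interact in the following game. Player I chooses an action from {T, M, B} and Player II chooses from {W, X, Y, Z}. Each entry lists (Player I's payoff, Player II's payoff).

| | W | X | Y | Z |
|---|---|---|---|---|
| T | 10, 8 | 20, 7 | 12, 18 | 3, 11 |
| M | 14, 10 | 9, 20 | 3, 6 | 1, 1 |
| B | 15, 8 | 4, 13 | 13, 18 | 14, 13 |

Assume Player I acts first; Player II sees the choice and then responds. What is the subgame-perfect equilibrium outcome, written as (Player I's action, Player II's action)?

Solve by backward induction (Player I leads).
- T → Player II plays Y (best of 8, 7, 18, 11); Player I gets 12.
- M → Player II plays X (best of 10, 20, 6, 1); Player I gets 9.
- B → Player II plays Y (best of 8, 13, 18, 13); Player I gets 13.
Player I's induced payoffs are 12, 9, 13, so Player I commits to B. Subgame-perfect outcome: (B, Y) with payoffs (13, 18).

(B, Y)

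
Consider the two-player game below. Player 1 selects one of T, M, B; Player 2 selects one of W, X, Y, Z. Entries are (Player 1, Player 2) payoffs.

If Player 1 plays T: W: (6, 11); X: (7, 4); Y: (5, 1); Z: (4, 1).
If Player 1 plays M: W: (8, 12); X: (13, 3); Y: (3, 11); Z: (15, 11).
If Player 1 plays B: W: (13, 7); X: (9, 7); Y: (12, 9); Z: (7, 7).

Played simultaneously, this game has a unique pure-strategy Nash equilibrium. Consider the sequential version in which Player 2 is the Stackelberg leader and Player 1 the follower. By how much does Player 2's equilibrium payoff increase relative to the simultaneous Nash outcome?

2

Solve by backward induction (Player 2 leads).
- W: BR = B, leader payoff 7.
- X: BR = M, leader payoff 3.
- Y: BR = B, leader payoff 9.
- Z: BR = M, leader payoff 11.
Player 2's induced payoffs are 7, 3, 9, 11, so Player 2 commits to Z. Subgame-perfect outcome: (M, Z) with payoffs (15, 11).
For the simultaneous game, intersect best replies.
Player 1's best replies: W→B; X→M; Y→B; Z→M.
Player 2's best replies: T→W; M→W; B→Y.
The unique mutual best reply is (B, Y), giving (12, 9).
Player 2's commitment gain: 11 − 9 = 2.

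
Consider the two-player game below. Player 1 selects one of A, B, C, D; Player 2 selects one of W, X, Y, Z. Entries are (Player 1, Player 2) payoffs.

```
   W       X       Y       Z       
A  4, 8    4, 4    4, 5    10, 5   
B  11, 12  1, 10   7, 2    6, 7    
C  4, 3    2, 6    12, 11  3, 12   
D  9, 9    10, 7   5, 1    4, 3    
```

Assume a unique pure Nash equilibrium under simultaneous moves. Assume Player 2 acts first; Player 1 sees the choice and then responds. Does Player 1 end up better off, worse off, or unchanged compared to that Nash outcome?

Backward induction with Player 2 moving first.
- W: Player 1 compares 4, 11, 4, 9 and picks B; Player 2 would get 12.
- X: Player 1 compares 4, 1, 2, 10 and picks D; Player 2 would get 7.
- Y: Player 1 compares 4, 7, 12, 5 and picks C; Player 2 would get 11.
- Z: Player 1 compares 10, 6, 3, 4 and picks A; Player 2 would get 5.
Maximizing over 12, 7, 11, 5, Player 2 chooses W. Subgame-perfect outcome: (B, W) with payoffs (11, 12).
For the simultaneous game, intersect best replies.
Player 1's best replies: W→B; X→D; Y→C; Z→A.
Player 2's best replies: A→W; B→W; C→Z; D→W.
Only (B, W) has each player best-responding; Nash payoffs (11, 12).
Player 1 earns 11 sequentially versus 11 at the Nash outcome: unchanged.

unchanged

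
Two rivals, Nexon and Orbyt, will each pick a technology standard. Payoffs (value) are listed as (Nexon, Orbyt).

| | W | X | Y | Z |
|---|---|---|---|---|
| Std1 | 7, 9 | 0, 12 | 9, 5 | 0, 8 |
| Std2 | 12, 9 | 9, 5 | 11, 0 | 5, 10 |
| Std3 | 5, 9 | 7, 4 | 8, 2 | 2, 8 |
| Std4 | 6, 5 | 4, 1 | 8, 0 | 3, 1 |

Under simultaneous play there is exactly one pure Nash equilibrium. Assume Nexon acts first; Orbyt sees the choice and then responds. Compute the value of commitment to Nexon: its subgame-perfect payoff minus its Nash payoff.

Orbyt best-responds to each possible Nexon move:
- Std1: BR = X, leader payoff 0.
- Std2: BR = Z, leader payoff 5.
- Std3: BR = W, leader payoff 5.
- Std4: BR = W, leader payoff 6.
Nexon's induced payoffs are 0, 5, 5, 6, so Nexon commits to Std4. Subgame-perfect outcome: (Std4, W) with payoffs (6, 5).
Now find the simultaneous Nash equilibrium.
Nexon's best replies: W→Std2; X→Std2; Y→Std2; Z→Std2.
Orbyt's best replies: Std1→X; Std2→Z; Std3→W; Std4→W.
The unique mutual best reply is (Std2, Z), giving (5, 10).
Nexon's commitment gain: 6 − 5 = 1.

1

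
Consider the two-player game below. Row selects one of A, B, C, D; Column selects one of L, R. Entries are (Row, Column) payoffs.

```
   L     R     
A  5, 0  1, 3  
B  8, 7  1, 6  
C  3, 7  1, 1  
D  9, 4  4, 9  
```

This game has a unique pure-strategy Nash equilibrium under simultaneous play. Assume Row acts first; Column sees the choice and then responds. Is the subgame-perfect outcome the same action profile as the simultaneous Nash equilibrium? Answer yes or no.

no

Backward induction with Row moving first.
- A: BR = R, leader payoff 1.
- B: BR = L, leader payoff 8.
- C: BR = L, leader payoff 3.
- D: BR = R, leader payoff 4.
Maximizing over 1, 8, 3, 4, Row chooses B. Subgame-perfect outcome: (B, L) with payoffs (8, 7).
For the simultaneous game, intersect best replies.
Row's best replies: L→D; R→D.
Column's best replies: A→R; B→L; C→L; D→R.
The unique mutual best reply is (D, R), giving (4, 9).
Sequential outcome (B, L) differs from the Nash profile (D, R).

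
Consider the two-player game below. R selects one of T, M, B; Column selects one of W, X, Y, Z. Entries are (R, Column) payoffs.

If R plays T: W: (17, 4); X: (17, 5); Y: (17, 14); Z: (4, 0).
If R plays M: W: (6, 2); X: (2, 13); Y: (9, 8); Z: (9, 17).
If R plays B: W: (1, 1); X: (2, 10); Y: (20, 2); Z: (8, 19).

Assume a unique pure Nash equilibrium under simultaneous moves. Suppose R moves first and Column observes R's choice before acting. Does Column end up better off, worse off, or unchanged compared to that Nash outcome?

worse off

Column best-responds to each possible R move:
- T → Column plays Y (best of 4, 5, 14, 0); R gets 17.
- M → Column plays Z (best of 2, 13, 8, 17); R gets 9.
- B → Column plays Z (best of 1, 10, 2, 19); R gets 8.
Among 17, 9, 8, the best is 17 at T. Subgame-perfect outcome: (T, Y) with payoffs (17, 14).
Under simultaneous play:
R's best replies: W→T; X→T; Y→B; Z→M.
Column's best replies: T→Y; M→Z; B→Z.
The unique mutual best reply is (M, Z), giving (9, 17).
Column earns 14 sequentially versus 17 at the Nash outcome: worse off.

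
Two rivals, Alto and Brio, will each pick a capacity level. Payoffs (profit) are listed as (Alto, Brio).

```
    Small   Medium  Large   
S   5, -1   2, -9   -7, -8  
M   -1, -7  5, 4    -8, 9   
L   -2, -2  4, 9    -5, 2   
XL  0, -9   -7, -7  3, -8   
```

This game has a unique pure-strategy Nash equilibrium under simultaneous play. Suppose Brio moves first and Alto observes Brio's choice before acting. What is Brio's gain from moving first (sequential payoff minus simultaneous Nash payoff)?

Work backward from Alto's decision.
- Small → Alto plays S (best of 5, -1, -2, 0); Brio gets -1.
- Medium → Alto plays M (best of 2, 5, 4, -7); Brio gets 4.
- Large → Alto plays XL (best of -7, -8, -5, 3); Brio gets -8.
Maximizing over -1, 4, -8, Brio chooses Medium. Subgame-perfect outcome: (M, Medium) with payoffs (5, 4).
For the simultaneous game, intersect best replies.
Alto's best replies: Small→S; Medium→M; Large→XL.
Brio's best replies: S→Small; M→Large; L→Medium; XL→Medium.
Only (S, Small) has each player best-responding; Nash payoffs (5, -1).
Brio's commitment gain: 4 − -1 = 5.

5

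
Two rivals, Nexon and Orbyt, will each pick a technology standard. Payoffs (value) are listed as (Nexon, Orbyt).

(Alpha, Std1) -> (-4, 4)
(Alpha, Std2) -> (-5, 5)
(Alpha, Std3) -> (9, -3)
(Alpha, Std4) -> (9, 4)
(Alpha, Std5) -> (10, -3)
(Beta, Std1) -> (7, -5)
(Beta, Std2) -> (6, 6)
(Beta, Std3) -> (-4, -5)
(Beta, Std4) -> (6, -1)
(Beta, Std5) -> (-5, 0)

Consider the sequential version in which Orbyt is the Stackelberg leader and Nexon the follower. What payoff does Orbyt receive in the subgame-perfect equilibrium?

Nexon best-responds to each possible Orbyt move:
- Std1: Nexon compares -4, 7 and picks Beta; Orbyt would get -5.
- Std2: Nexon compares -5, 6 and picks Beta; Orbyt would get 6.
- Std3: Nexon compares 9, -4 and picks Alpha; Orbyt would get -3.
- Std4: Nexon compares 9, 6 and picks Alpha; Orbyt would get 4.
- Std5: Nexon compares 10, -5 and picks Alpha; Orbyt would get -3.
Orbyt's induced payoffs are -5, 6, -3, 4, -3, so Orbyt commits to Std2. Subgame-perfect outcome: (Beta, Std2) with payoffs (6, 6).

6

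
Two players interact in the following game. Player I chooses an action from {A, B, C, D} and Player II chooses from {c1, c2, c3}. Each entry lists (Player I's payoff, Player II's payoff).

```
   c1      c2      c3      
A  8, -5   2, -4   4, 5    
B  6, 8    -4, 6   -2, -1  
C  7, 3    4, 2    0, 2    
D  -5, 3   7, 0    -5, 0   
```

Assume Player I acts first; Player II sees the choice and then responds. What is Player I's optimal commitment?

Backward induction with Player I moving first.
- A: Player II compares -5, -4, 5 and picks c3; Player I would get 4.
- B: Player II compares 8, 6, -1 and picks c1; Player I would get 6.
- C: Player II compares 3, 2, 2 and picks c1; Player I would get 7.
- D: Player II compares 3, 0, 0 and picks c1; Player I would get -5.
Player I's induced payoffs are 4, 6, 7, -5, so Player I commits to C. Subgame-perfect outcome: (C, c1) with payoffs (7, 3).

C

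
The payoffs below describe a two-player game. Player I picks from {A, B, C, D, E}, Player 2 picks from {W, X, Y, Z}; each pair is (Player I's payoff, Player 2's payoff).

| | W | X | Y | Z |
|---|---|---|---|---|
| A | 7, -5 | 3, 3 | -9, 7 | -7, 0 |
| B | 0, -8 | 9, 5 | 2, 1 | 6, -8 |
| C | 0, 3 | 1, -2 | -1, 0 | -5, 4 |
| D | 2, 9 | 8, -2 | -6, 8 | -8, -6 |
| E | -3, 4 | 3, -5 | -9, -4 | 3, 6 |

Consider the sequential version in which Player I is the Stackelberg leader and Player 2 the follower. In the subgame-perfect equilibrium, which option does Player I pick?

B

Solve by backward induction (Player I leads).
- A → Player 2 plays Y (best of -5, 3, 7, 0); Player I gets -9.
- B → Player 2 plays X (best of -8, 5, 1, -8); Player I gets 9.
- C → Player 2 plays Z (best of 3, -2, 0, 4); Player I gets -5.
- D → Player 2 plays W (best of 9, -2, 8, -6); Player I gets 2.
- E → Player 2 plays Z (best of 4, -5, -4, 6); Player I gets 3.
Player I's induced payoffs are -9, 9, -5, 2, 3, so Player I commits to B. Subgame-perfect outcome: (B, X) with payoffs (9, 5).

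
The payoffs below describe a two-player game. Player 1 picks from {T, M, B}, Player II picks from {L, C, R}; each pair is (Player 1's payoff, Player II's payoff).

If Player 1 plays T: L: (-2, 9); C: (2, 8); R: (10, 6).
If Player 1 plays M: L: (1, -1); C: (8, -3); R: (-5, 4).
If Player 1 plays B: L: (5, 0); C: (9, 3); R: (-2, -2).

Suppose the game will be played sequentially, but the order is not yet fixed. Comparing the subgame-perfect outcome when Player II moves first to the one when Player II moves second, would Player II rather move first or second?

first

If Player 1 leads: Player II's best replies are T→L, M→R, B→C; Player 1's induced payoffs -2, -5, 9; outcome (B, C), payoffs (9, 3).
If Player II leads: Player 1's best replies are L→B, C→B, R→T; Player II's induced payoffs 0, 3, 6; outcome (T, R), payoffs (10, 6).
Player II gets 6 moving first and 3 moving second, so Player II prefers to move first.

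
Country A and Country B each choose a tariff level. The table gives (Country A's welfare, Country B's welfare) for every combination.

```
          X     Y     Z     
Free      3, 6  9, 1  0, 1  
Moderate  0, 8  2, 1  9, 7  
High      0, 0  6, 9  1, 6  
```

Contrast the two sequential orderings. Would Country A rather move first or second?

second

If Country A leads: Country B's best replies are Free→X, Moderate→X, High→Y; Country A's induced payoffs 3, 0, 6; outcome (High, Y), payoffs (6, 9).
If Country B leads: Country A's best replies are X→Free, Y→Free, Z→Moderate; Country B's induced payoffs 6, 1, 7; outcome (Moderate, Z), payoffs (9, 7).
Country A gets 6 moving first and 9 moving second, so Country A prefers to move second.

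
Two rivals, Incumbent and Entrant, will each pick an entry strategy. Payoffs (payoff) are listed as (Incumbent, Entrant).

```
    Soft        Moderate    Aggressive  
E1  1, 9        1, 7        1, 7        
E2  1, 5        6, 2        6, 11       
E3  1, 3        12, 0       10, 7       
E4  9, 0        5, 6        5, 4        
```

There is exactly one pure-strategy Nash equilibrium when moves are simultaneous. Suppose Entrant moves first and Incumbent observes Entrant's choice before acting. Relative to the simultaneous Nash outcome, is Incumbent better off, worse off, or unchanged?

Work backward from Incumbent's decision.
- Soft: Incumbent compares 1, 1, 1, 9 and picks E4; Entrant would get 0.
- Moderate: Incumbent compares 1, 6, 12, 5 and picks E3; Entrant would get 0.
- Aggressive: Incumbent compares 1, 6, 10, 5 and picks E3; Entrant would get 7.
Maximizing over 0, 0, 7, Entrant chooses Aggressive. Subgame-perfect outcome: (E3, Aggressive) with payoffs (10, 7).
Under simultaneous play:
Incumbent's best replies: Soft→E4; Moderate→E3; Aggressive→E3.
Entrant's best replies: E1→Soft; E2→Aggressive; E3→Aggressive; E4→Moderate.
The unique mutual best reply is (E3, Aggressive), giving (10, 7).
Incumbent earns 10 sequentially versus 10 at the Nash outcome: unchanged.

unchanged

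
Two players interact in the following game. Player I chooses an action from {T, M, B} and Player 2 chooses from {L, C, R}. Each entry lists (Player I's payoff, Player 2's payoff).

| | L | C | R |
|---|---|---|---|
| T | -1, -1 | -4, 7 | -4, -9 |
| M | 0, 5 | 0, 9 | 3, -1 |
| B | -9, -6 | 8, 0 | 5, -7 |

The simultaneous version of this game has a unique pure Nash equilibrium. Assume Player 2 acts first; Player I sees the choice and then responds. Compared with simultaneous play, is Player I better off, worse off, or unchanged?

worse off

Player I best-responds to each possible Player 2 move:
- L → Player I plays M (best of -1, 0, -9); Player 2 gets 5.
- C → Player I plays B (best of -4, 0, 8); Player 2 gets 0.
- R → Player I plays B (best of -4, 3, 5); Player 2 gets -7.
Maximizing over 5, 0, -7, Player 2 chooses L. Subgame-perfect outcome: (M, L) with payoffs (0, 5).
For the simultaneous game, intersect best replies.
Player I's best replies: L→M; C→B; R→B.
Player 2's best replies: T→C; M→C; B→C.
The unique mutual best reply is (B, C), giving (8, 0).
Player I earns 0 sequentially versus 8 at the Nash outcome: worse off.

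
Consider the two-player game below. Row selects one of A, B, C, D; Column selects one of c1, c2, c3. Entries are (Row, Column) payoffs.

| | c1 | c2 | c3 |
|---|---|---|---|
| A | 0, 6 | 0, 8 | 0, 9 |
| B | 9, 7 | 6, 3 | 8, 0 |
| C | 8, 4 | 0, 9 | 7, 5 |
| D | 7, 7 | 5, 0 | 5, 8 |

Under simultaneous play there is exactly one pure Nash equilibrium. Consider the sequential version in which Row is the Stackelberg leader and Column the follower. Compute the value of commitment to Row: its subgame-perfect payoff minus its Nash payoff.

0

Work backward from Column's decision.
- A: Column compares 6, 8, 9 and picks c3; Row would get 0.
- B: Column compares 7, 3, 0 and picks c1; Row would get 9.
- C: Column compares 4, 9, 5 and picks c2; Row would get 0.
- D: Column compares 7, 0, 8 and picks c3; Row would get 5.
Among 0, 9, 0, 5, the best is 9 at B. Subgame-perfect outcome: (B, c1) with payoffs (9, 7).
For the simultaneous game, intersect best replies.
Row's best replies: c1→B; c2→B; c3→B.
Column's best replies: A→c3; B→c1; C→c2; D→c3.
Only (B, c1) has each player best-responding; Nash payoffs (9, 7).
Row's commitment gain: 9 − 9 = 0.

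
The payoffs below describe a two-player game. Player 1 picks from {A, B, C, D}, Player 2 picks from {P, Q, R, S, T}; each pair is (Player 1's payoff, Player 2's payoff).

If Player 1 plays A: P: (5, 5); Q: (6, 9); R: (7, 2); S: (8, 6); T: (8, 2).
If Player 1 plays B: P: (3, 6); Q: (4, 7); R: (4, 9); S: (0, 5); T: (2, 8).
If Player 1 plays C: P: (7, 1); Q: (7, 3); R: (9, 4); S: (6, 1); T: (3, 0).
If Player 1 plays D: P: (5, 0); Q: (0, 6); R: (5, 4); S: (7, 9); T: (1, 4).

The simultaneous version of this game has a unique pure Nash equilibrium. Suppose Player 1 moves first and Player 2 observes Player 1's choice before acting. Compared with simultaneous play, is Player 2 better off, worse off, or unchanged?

Backward induction with Player 1 moving first.
- A: Player 2 compares 5, 9, 2, 6, 2 and picks Q; Player 1 would get 6.
- B: Player 2 compares 6, 7, 9, 5, 8 and picks R; Player 1 would get 4.
- C: Player 2 compares 1, 3, 4, 1, 0 and picks R; Player 1 would get 9.
- D: Player 2 compares 0, 6, 4, 9, 4 and picks S; Player 1 would get 7.
Player 1's induced payoffs are 6, 4, 9, 7, so Player 1 commits to C. Subgame-perfect outcome: (C, R) with payoffs (9, 4).
Now find the simultaneous Nash equilibrium.
Player 1's best replies: P→C; Q→C; R→C; S→A; T→A.
Player 2's best replies: A→Q; B→R; C→R; D→S.
Only (C, R) has each player best-responding; Nash payoffs (9, 4).
Player 2 earns 4 sequentially versus 4 at the Nash outcome: unchanged.

unchanged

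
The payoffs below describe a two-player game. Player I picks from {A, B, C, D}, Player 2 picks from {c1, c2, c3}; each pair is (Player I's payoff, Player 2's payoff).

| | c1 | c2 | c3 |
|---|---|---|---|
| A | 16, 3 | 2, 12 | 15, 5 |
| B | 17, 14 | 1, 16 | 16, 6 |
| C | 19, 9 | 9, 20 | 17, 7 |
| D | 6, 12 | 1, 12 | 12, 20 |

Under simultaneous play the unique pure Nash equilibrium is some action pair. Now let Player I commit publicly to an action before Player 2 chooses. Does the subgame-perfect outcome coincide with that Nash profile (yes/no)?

Player 2 best-responds to each possible Player I move:
- A: Player 2 compares 3, 12, 5 and picks c2; Player I would get 2.
- B: Player 2 compares 14, 16, 6 and picks c2; Player I would get 1.
- C: Player 2 compares 9, 20, 7 and picks c2; Player I would get 9.
- D: Player 2 compares 12, 12, 20 and picks c3; Player I would get 12.
Among 2, 1, 9, 12, the best is 12 at D. Subgame-perfect outcome: (D, c3) with payoffs (12, 20).
Now find the simultaneous Nash equilibrium.
Player I's best replies: c1→C; c2→C; c3→C.
Player 2's best replies: A→c2; B→c2; C→c2; D→c3.
The unique mutual best reply is (C, c2), giving (9, 20).
Sequential outcome (D, c3) differs from the Nash profile (C, c2).

no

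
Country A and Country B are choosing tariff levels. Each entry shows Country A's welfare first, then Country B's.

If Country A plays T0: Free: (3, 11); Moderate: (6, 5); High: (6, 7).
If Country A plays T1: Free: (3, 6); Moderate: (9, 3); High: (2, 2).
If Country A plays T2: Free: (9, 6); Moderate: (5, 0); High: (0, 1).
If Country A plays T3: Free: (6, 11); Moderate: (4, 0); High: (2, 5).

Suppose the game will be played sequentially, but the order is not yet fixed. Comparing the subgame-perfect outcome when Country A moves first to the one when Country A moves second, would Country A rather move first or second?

first

If Country A leads: Country B's best replies are T0→Free, T1→Free, T2→Free, T3→Free; Country A's induced payoffs 3, 3, 9, 6; outcome (T2, Free), payoffs (9, 6).
If Country B leads: Country A's best replies are Free→T2, Moderate→T1, High→T0; Country B's induced payoffs 6, 3, 7; outcome (T0, High), payoffs (6, 7).
Country A gets 9 moving first and 6 moving second, so Country A prefers to move first.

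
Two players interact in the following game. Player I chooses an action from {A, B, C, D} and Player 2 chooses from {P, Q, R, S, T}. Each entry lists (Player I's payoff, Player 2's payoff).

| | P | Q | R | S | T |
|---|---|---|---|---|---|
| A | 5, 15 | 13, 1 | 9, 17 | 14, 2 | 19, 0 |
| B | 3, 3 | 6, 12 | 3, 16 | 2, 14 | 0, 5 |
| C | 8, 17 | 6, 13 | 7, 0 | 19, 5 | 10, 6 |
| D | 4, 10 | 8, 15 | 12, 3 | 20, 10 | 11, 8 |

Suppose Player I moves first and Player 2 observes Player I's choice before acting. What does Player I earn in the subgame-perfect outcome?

Solve by backward induction (Player I leads).
- A: Player 2 compares 15, 1, 17, 2, 0 and picks R; Player I would get 9.
- B: Player 2 compares 3, 12, 16, 14, 5 and picks R; Player I would get 3.
- C: Player 2 compares 17, 13, 0, 5, 6 and picks P; Player I would get 8.
- D: Player 2 compares 10, 15, 3, 10, 8 and picks Q; Player I would get 8.
Player I's induced payoffs are 9, 3, 8, 8, so Player I commits to A. Subgame-perfect outcome: (A, R) with payoffs (9, 17).

9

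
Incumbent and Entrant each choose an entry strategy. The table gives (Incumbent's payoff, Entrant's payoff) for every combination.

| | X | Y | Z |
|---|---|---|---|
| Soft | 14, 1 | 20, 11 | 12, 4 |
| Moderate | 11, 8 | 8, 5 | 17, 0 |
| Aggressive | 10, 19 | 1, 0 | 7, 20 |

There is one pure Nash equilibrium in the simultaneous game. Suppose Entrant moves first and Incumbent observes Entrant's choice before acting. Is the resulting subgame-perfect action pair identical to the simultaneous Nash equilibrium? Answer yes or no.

yes

Incumbent best-responds to each possible Entrant move:
- X: BR = Soft, leader payoff 1.
- Y: BR = Soft, leader payoff 11.
- Z: BR = Moderate, leader payoff 0.
Entrant's induced payoffs are 1, 11, 0, so Entrant commits to Y. Subgame-perfect outcome: (Soft, Y) with payoffs (20, 11).
Under simultaneous play:
Incumbent's best replies: X→Soft; Y→Soft; Z→Moderate.
Entrant's best replies: Soft→Y; Moderate→X; Aggressive→Z.
Only (Soft, Y) has each player best-responding; Nash payoffs (20, 11).
Sequential outcome (Soft, Y) coincides with the Nash profile (Soft, Y).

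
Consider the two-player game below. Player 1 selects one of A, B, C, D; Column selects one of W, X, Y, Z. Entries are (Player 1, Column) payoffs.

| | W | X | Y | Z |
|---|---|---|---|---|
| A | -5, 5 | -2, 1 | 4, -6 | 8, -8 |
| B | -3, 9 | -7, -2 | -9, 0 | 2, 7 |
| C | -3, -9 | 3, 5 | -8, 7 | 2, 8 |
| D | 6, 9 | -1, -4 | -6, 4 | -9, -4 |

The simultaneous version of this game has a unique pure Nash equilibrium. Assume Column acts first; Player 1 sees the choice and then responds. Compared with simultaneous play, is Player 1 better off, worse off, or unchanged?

Solve by backward induction (Column leads).
- W: BR = D, leader payoff 9.
- X: BR = C, leader payoff 5.
- Y: BR = A, leader payoff -6.
- Z: BR = A, leader payoff -8.
Column's induced payoffs are 9, 5, -6, -8, so Column commits to W. Subgame-perfect outcome: (D, W) with payoffs (6, 9).
For the simultaneous game, intersect best replies.
Player 1's best replies: W→D; X→C; Y→A; Z→A.
Column's best replies: A→W; B→W; C→Z; D→W.
Only (D, W) has each player best-responding; Nash payoffs (6, 9).
Player 1 earns 6 sequentially versus 6 at the Nash outcome: unchanged.

unchanged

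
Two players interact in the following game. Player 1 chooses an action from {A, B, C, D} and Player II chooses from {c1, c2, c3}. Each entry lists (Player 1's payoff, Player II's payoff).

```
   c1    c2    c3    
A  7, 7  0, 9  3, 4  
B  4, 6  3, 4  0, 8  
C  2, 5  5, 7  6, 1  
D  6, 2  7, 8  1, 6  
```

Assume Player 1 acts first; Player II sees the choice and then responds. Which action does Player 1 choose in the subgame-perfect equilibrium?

Player II best-responds to each possible Player 1 move:
- A: BR = c2, leader payoff 0.
- B: BR = c3, leader payoff 0.
- C: BR = c2, leader payoff 5.
- D: BR = c2, leader payoff 7.
Player 1's induced payoffs are 0, 0, 5, 7, so Player 1 commits to D. Subgame-perfect outcome: (D, c2) with payoffs (7, 8).

D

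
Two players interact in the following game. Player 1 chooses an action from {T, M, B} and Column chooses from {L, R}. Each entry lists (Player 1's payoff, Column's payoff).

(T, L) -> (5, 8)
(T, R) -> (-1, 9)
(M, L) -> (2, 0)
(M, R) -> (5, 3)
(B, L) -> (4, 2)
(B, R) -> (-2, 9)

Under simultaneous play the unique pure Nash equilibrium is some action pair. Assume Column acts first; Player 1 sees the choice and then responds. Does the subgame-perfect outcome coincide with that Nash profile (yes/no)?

no

Backward induction with Column moving first.
- L: Player 1 compares 5, 2, 4 and picks T; Column would get 8.
- R: Player 1 compares -1, 5, -2 and picks M; Column would get 3.
Maximizing over 8, 3, Column chooses L. Subgame-perfect outcome: (T, L) with payoffs (5, 8).
Now find the simultaneous Nash equilibrium.
Player 1's best replies: L→T; R→M.
Column's best replies: T→R; M→R; B→R.
Only (M, R) has each player best-responding; Nash payoffs (5, 3).
Sequential outcome (T, L) differs from the Nash profile (M, R).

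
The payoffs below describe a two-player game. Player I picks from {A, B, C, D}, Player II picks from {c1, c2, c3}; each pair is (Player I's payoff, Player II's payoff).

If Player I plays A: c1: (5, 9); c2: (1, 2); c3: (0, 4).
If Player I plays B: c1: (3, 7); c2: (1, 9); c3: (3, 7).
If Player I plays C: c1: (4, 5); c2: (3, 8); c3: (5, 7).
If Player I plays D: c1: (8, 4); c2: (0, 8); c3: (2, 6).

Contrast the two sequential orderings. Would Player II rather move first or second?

If Player I leads: Player II's best replies are A→c1, B→c2, C→c2, D→c2; Player I's induced payoffs 5, 1, 3, 0; outcome (A, c1), payoffs (5, 9).
If Player II leads: Player I's best replies are c1→D, c2→C, c3→C; Player II's induced payoffs 4, 8, 7; outcome (C, c2), payoffs (3, 8).
Player II gets 8 moving first and 9 moving second, so Player II prefers to move second.

second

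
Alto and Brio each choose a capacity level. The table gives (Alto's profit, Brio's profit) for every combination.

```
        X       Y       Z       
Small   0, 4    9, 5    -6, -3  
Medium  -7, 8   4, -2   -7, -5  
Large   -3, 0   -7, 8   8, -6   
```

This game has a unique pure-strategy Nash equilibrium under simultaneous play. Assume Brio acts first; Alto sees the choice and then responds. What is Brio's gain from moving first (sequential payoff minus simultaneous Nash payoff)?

0

Alto best-responds to each possible Brio move:
- X → Alto plays Small (best of 0, -7, -3); Brio gets 4.
- Y → Alto plays Small (best of 9, 4, -7); Brio gets 5.
- Z → Alto plays Large (best of -6, -7, 8); Brio gets -6.
Maximizing over 4, 5, -6, Brio chooses Y. Subgame-perfect outcome: (Small, Y) with payoffs (9, 5).
Under simultaneous play:
Alto's best replies: X→Small; Y→Small; Z→Large.
Brio's best replies: Small→Y; Medium→X; Large→Y.
Only (Small, Y) has each player best-responding; Nash payoffs (9, 5).
Brio's commitment gain: 5 − 5 = 0.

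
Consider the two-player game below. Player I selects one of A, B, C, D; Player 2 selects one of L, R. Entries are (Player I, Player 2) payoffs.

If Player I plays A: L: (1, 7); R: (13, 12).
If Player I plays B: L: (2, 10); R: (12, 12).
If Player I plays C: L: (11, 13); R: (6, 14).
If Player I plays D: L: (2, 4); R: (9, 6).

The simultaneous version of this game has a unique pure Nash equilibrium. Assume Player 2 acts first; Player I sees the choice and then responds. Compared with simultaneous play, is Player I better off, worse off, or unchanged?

Work backward from Player I's decision.
- L → Player I plays C (best of 1, 2, 11, 2); Player 2 gets 13.
- R → Player I plays A (best of 13, 12, 6, 9); Player 2 gets 12.
Player 2's induced payoffs are 13, 12, so Player 2 commits to L. Subgame-perfect outcome: (C, L) with payoffs (11, 13).
Now find the simultaneous Nash equilibrium.
Player I's best replies: L→C; R→A.
Player 2's best replies: A→R; B→R; C→R; D→R.
Only (A, R) has each player best-responding; Nash payoffs (13, 12).
Player I earns 11 sequentially versus 13 at the Nash outcome: worse off.

worse off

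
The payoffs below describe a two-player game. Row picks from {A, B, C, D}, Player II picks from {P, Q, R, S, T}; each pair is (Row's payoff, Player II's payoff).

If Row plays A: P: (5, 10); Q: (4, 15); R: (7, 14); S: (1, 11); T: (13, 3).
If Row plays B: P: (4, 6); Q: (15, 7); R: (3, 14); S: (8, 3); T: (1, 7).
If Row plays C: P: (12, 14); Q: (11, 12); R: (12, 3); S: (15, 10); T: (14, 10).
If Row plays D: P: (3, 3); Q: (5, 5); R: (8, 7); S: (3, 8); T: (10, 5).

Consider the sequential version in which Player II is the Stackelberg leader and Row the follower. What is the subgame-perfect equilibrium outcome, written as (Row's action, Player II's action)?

Backward induction with Player II moving first.
- P: BR = C, leader payoff 14.
- Q: BR = B, leader payoff 7.
- R: BR = C, leader payoff 3.
- S: BR = C, leader payoff 10.
- T: BR = C, leader payoff 10.
Among 14, 7, 3, 10, 10, the best is 14 at P. Subgame-perfect outcome: (C, P) with payoffs (12, 14).

(C, P)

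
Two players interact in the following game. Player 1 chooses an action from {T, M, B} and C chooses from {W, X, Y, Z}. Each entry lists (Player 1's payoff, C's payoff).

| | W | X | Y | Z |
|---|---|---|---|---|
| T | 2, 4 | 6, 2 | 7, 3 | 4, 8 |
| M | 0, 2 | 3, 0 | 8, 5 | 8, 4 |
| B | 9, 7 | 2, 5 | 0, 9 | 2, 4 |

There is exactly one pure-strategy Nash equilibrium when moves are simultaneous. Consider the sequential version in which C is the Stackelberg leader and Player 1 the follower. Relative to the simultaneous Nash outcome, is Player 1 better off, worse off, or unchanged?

Backward induction with C moving first.
- W → Player 1 plays B (best of 2, 0, 9); C gets 7.
- X → Player 1 plays T (best of 6, 3, 2); C gets 2.
- Y → Player 1 plays M (best of 7, 8, 0); C gets 5.
- Z → Player 1 plays M (best of 4, 8, 2); C gets 4.
C's induced payoffs are 7, 2, 5, 4, so C commits to W. Subgame-perfect outcome: (B, W) with payoffs (9, 7).
Now find the simultaneous Nash equilibrium.
Player 1's best replies: W→B; X→T; Y→M; Z→M.
C's best replies: T→Z; M→Y; B→Y.
Only (M, Y) has each player best-responding; Nash payoffs (8, 5).
Player 1 earns 9 sequentially versus 8 at the Nash outcome: better off.

better off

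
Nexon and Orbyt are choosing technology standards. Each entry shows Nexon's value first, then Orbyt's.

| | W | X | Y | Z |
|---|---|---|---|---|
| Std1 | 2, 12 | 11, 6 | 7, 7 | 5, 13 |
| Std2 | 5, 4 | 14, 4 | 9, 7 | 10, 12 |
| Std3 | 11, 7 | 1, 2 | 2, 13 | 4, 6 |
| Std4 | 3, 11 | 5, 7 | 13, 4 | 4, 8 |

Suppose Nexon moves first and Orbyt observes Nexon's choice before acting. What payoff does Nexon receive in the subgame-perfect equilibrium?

Work backward from Orbyt's decision.
- Std1 → Orbyt plays Z (best of 12, 6, 7, 13); Nexon gets 5.
- Std2 → Orbyt plays Z (best of 4, 4, 7, 12); Nexon gets 10.
- Std3 → Orbyt plays Y (best of 7, 2, 13, 6); Nexon gets 2.
- Std4 → Orbyt plays W (best of 11, 7, 4, 8); Nexon gets 3.
Nexon's induced payoffs are 5, 10, 2, 3, so Nexon commits to Std2. Subgame-perfect outcome: (Std2, Z) with payoffs (10, 12).

10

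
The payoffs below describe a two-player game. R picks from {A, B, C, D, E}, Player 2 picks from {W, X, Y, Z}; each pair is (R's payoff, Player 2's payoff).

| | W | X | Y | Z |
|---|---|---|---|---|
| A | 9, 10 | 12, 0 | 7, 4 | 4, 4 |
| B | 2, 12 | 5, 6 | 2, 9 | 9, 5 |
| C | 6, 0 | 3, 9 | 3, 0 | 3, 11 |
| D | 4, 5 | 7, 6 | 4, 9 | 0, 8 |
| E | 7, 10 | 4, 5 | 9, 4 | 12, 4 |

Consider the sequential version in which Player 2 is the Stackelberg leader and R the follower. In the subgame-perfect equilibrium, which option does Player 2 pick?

W

Solve by backward induction (Player 2 leads).
- W: BR = A, leader payoff 10.
- X: BR = A, leader payoff 0.
- Y: BR = E, leader payoff 4.
- Z: BR = E, leader payoff 4.
Maximizing over 10, 0, 4, 4, Player 2 chooses W. Subgame-perfect outcome: (A, W) with payoffs (9, 10).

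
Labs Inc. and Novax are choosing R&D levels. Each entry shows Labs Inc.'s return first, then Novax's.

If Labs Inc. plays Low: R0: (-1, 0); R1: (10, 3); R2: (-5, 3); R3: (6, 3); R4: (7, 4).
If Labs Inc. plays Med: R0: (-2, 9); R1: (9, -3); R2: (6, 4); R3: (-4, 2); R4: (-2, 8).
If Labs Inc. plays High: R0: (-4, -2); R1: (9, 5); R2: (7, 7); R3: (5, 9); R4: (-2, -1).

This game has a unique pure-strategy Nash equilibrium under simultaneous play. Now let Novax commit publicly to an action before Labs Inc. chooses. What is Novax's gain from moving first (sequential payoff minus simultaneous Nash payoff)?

Labs Inc. best-responds to each possible Novax move:
- R0: BR = Low, leader payoff 0.
- R1: BR = Low, leader payoff 3.
- R2: BR = High, leader payoff 7.
- R3: BR = Low, leader payoff 3.
- R4: BR = Low, leader payoff 4.
Among 0, 3, 7, 3, 4, the best is 7 at R2. Subgame-perfect outcome: (High, R2) with payoffs (7, 7).
Now find the simultaneous Nash equilibrium.
Labs Inc.'s best replies: R0→Low; R1→Low; R2→High; R3→Low; R4→Low.
Novax's best replies: Low→R4; Med→R0; High→R3.
The unique mutual best reply is (Low, R4), giving (7, 4).
Novax's commitment gain: 7 − 4 = 3.

3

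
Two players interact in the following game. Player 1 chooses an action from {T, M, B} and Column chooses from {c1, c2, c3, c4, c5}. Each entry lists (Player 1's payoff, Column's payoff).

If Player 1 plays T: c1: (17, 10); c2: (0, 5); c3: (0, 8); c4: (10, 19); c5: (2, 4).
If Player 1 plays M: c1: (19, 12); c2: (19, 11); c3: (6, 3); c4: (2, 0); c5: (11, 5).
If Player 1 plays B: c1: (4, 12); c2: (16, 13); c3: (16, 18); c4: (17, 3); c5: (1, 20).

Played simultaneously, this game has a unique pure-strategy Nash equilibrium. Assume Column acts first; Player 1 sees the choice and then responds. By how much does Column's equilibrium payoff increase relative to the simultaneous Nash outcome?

Solve by backward induction (Column leads).
- c1: Player 1 compares 17, 19, 4 and picks M; Column would get 12.
- c2: Player 1 compares 0, 19, 16 and picks M; Column would get 11.
- c3: Player 1 compares 0, 6, 16 and picks B; Column would get 18.
- c4: Player 1 compares 10, 2, 17 and picks B; Column would get 3.
- c5: Player 1 compares 2, 11, 1 and picks M; Column would get 5.
Among 12, 11, 18, 3, 5, the best is 18 at c3. Subgame-perfect outcome: (B, c3) with payoffs (16, 18).
Under simultaneous play:
Player 1's best replies: c1→M; c2→M; c3→B; c4→B; c5→M.
Column's best replies: T→c4; M→c1; B→c5.
The unique mutual best reply is (M, c1), giving (19, 12).
Column's commitment gain: 18 − 12 = 6.

6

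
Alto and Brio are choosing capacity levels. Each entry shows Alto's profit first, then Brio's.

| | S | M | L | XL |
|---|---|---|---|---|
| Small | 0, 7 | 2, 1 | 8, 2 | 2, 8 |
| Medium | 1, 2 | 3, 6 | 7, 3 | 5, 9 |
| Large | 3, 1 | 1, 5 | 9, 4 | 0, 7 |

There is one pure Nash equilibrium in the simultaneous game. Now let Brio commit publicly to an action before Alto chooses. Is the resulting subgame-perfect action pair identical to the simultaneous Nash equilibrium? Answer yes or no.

Backward induction with Brio moving first.
- S: Alto compares 0, 1, 3 and picks Large; Brio would get 1.
- M: Alto compares 2, 3, 1 and picks Medium; Brio would get 6.
- L: Alto compares 8, 7, 9 and picks Large; Brio would get 4.
- XL: Alto compares 2, 5, 0 and picks Medium; Brio would get 9.
Among 1, 6, 4, 9, the best is 9 at XL. Subgame-perfect outcome: (Medium, XL) with payoffs (5, 9).
For the simultaneous game, intersect best replies.
Alto's best replies: S→Large; M→Medium; L→Large; XL→Medium.
Brio's best replies: Small→XL; Medium→XL; Large→XL.
The unique mutual best reply is (Medium, XL), giving (5, 9).
Sequential outcome (Medium, XL) coincides with the Nash profile (Medium, XL).

yes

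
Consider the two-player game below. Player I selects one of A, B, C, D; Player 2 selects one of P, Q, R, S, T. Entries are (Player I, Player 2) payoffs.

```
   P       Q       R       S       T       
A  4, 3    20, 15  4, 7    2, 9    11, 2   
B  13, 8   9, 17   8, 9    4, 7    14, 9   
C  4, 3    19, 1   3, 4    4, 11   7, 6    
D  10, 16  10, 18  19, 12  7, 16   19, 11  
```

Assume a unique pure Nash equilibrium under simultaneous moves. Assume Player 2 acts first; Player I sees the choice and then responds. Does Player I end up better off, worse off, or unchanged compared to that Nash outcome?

Solve by backward induction (Player 2 leads).
- P → Player I plays B (best of 4, 13, 4, 10); Player 2 gets 8.
- Q → Player I plays A (best of 20, 9, 19, 10); Player 2 gets 15.
- R → Player I plays D (best of 4, 8, 3, 19); Player 2 gets 12.
- S → Player I plays D (best of 2, 4, 4, 7); Player 2 gets 16.
- T → Player I plays D (best of 11, 14, 7, 19); Player 2 gets 11.
Among 8, 15, 12, 16, 11, the best is 16 at S. Subgame-perfect outcome: (D, S) with payoffs (7, 16).
Under simultaneous play:
Player I's best replies: P→B; Q→A; R→D; S→D; T→D.
Player 2's best replies: A→Q; B→Q; C→S; D→Q.
The unique mutual best reply is (A, Q), giving (20, 15).
Player I earns 7 sequentially versus 20 at the Nash outcome: worse off.

worse off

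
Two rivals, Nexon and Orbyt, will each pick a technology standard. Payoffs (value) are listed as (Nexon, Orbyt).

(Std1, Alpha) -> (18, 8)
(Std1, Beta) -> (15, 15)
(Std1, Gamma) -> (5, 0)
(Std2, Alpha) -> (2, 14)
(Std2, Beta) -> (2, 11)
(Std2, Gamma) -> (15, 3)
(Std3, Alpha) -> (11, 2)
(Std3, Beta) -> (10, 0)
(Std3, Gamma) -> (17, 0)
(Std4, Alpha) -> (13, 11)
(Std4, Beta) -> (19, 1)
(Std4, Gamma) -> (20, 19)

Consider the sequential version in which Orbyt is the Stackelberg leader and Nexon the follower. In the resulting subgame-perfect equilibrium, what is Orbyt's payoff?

Work backward from Nexon's decision.
- Alpha → Nexon plays Std1 (best of 18, 2, 11, 13); Orbyt gets 8.
- Beta → Nexon plays Std4 (best of 15, 2, 10, 19); Orbyt gets 1.
- Gamma → Nexon plays Std4 (best of 5, 15, 17, 20); Orbyt gets 19.
Among 8, 1, 19, the best is 19 at Gamma. Subgame-perfect outcome: (Std4, Gamma) with payoffs (20, 19).

19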